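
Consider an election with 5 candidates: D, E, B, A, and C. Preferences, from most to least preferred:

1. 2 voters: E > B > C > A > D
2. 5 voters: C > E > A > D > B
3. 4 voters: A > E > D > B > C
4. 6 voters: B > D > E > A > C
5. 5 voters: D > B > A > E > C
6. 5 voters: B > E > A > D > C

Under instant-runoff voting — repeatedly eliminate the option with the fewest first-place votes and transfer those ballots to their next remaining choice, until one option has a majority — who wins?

Round 1: D 5, E 2, B 11, A 4, C 5. Eliminate E.
Round 2: D 5, B 13, A 4, C 5. Eliminate A.
Round 3: D 9, B 13, C 5. Eliminate C.
Round 4: D 14, B 13. D has a majority.

D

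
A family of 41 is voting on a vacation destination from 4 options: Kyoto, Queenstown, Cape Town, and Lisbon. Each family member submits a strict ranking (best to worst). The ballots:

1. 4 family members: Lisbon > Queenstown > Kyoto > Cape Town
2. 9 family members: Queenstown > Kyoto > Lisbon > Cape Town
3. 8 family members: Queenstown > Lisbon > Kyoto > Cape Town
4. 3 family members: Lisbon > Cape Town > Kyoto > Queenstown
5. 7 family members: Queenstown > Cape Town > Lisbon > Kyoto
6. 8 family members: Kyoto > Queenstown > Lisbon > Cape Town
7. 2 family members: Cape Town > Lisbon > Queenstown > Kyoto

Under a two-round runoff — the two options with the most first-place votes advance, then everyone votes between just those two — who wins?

Round 1 first-place votes: Kyoto 8, Queenstown 24, Cape Town 2, Lisbon 7.
Queenstown and Kyoto advance.
Runoff: Queenstown is preferred to Kyoto by 30 voters; Kyoto by 11.
Queenstown wins the runoff.

Queenstown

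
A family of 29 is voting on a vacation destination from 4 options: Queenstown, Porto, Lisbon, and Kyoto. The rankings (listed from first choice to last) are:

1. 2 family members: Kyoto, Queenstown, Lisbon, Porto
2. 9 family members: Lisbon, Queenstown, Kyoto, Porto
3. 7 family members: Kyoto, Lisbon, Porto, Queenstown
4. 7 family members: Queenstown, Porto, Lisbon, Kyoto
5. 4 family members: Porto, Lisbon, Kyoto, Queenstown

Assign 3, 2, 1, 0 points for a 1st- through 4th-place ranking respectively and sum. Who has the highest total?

Queenstown: 2·2 + 9·2 + 7·0 + 7·3 + 4·0 = 43
Porto: 2·0 + 9·0 + 7·1 + 7·2 + 4·3 = 33
Lisbon: 2·1 + 9·3 + 7·2 + 7·1 + 4·2 = 58
Kyoto: 2·3 + 9·1 + 7·3 + 7·0 + 4·1 = 40
Lisbon has the highest Borda score (58).

Lisbon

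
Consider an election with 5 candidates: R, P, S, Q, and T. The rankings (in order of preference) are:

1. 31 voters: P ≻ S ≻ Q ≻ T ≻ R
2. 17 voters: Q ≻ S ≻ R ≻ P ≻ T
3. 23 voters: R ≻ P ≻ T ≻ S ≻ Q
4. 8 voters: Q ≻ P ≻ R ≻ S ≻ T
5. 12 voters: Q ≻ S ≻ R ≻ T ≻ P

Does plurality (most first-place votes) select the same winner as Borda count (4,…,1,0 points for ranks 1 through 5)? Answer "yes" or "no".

no

Plurality — first-place votes: R 23, P 31, S 0, Q 37, T 0. Winner: Q.
Borda — scores: R 166, P 234, S 211, Q 210, T 89. Winner: P.
The two methods disagree.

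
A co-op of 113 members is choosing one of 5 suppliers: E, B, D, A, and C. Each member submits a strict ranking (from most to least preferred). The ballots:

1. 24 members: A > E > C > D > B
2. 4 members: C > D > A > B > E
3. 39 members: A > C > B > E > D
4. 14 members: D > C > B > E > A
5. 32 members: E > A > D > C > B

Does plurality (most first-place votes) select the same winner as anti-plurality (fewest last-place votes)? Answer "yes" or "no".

Plurality — first-place votes: E 32, B 0, D 14, A 63, C 4. Winner: A.
Anti-plurality — last-place votes: E 4, B 56, D 39, A 14, C 0. Winner: C.
The two methods disagree.

no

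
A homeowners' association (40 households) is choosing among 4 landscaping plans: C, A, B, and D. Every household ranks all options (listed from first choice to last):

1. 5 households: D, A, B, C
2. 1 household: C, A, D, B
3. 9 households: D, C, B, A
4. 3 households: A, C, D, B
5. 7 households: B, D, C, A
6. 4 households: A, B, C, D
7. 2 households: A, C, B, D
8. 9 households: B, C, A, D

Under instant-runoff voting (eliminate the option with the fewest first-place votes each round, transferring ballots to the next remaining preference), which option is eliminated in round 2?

A

Round 1: C 1, A 9, B 16, D 14. Eliminate C.
Round 2: A 10, B 16, D 14. Eliminate A.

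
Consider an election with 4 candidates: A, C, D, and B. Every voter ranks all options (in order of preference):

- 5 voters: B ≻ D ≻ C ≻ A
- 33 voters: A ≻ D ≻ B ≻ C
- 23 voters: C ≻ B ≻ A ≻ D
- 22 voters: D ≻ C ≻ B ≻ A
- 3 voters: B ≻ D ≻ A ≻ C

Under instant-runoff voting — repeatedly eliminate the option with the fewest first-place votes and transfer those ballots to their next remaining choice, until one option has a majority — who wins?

Round 1: A 33, C 23, D 22, B 8. Eliminate B.
Round 2: A 33, C 23, D 30. Eliminate C.
Round 3: A 56, D 30. A has a majority.

A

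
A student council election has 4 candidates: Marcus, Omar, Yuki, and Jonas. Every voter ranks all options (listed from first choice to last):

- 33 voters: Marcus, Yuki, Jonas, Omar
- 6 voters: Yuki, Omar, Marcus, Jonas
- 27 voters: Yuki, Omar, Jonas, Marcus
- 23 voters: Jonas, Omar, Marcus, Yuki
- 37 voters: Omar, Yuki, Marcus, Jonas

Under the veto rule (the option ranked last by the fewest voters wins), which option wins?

Last-place votes: Marcus 27, Omar 33, Yuki 23, Jonas 43.
Yuki is ranked last by the fewest voters, so Yuki wins.

Yuki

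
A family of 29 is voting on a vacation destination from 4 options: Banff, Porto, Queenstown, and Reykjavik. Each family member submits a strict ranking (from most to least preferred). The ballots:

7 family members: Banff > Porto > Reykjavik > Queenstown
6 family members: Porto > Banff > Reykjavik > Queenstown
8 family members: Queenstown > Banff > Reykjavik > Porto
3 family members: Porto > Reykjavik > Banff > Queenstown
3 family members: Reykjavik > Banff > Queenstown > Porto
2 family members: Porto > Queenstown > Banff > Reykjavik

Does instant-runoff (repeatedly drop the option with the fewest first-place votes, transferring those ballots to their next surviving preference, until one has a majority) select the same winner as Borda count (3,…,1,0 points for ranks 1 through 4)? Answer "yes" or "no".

Instant-runoff — R1 Banff 7, Porto 11, Queenstown 8, Reykjavik 3 (Reykjavik out); R2 Banff 10, Porto 11, Queenstown 8 (Queenstown out); R3 Banff 18, Porto 11 (Banff winner). Winner: Banff.
Borda — scores: Banff 60, Porto 47, Queenstown 31, Reykjavik 36. Winner: Banff.
The two methods agree.

yes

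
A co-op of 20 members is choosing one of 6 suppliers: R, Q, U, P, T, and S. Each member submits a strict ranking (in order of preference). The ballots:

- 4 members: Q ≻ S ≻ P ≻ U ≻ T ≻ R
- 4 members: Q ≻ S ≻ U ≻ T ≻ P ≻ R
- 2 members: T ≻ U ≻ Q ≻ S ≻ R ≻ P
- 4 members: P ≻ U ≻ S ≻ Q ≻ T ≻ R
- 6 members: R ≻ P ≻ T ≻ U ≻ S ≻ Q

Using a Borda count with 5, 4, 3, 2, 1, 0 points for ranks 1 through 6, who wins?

R: 4·0 + 4·0 + 2·1 + 4·0 + 6·5 = 32
Q: 4·5 + 4·5 + 2·3 + 4·2 + 6·0 = 54
U: 4·2 + 4·3 + 2·4 + 4·4 + 6·2 = 56
P: 4·3 + 4·1 + 2·0 + 4·5 + 6·4 = 60
T: 4·1 + 4·2 + 2·5 + 4·1 + 6·3 = 44
S: 4·4 + 4·4 + 2·2 + 4·3 + 6·1 = 54
P has the highest Borda score (60).

P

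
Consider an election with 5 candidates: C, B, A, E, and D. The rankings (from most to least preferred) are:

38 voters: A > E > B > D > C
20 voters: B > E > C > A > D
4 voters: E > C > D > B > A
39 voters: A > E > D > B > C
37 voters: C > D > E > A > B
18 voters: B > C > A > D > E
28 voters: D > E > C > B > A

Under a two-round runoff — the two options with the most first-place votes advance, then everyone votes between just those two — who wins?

A

Round 1 first-place votes: C 37, B 38, A 77, E 4, D 28.
A and B advance.
Runoff: A is preferred to B by 114 voters; B by 70.
A wins the runoff.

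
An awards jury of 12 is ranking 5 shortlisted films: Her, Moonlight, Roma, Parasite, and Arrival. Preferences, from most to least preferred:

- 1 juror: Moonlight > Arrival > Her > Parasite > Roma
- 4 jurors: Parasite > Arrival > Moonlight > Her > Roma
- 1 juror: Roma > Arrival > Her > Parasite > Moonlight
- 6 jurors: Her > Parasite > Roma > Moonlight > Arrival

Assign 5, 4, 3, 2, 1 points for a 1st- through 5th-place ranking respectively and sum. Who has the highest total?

Her: 1·3 + 4·2 + 1·3 + 6·5 = 44
Moonlight: 1·5 + 4·3 + 1·1 + 6·2 = 30
Roma: 1·1 + 4·1 + 1·5 + 6·3 = 28
Parasite: 1·2 + 4·5 + 1·2 + 6·4 = 48
Arrival: 1·4 + 4·4 + 1·4 + 6·1 = 30
Parasite has the highest Borda score (48).

Parasite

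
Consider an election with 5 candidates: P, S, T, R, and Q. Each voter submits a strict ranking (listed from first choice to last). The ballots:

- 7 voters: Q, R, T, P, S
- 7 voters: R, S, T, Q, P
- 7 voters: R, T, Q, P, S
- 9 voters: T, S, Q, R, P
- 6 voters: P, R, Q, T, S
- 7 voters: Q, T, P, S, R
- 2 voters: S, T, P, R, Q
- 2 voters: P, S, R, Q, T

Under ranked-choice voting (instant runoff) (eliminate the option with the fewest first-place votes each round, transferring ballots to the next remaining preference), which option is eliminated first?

S

Round 1: P 8, S 2, T 9, R 14, Q 14. Eliminate S.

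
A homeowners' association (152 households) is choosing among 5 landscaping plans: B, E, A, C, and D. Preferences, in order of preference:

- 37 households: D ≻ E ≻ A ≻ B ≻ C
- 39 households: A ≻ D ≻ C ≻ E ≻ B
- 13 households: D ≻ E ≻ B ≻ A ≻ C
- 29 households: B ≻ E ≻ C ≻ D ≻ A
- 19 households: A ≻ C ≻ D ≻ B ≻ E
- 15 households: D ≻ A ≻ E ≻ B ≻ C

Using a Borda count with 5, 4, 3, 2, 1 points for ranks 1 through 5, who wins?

D

B: 37·2 + 39·1 + 13·3 + 29·5 + 19·2 + 15·2 = 365
E: 37·4 + 39·2 + 13·4 + 29·4 + 19·1 + 15·3 = 458
A: 37·3 + 39·5 + 13·2 + 29·1 + 19·5 + 15·4 = 516
C: 37·1 + 39·3 + 13·1 + 29·3 + 19·4 + 15·1 = 345
D: 37·5 + 39·4 + 13·5 + 29·2 + 19·3 + 15·5 = 596
D has the highest Borda score (596).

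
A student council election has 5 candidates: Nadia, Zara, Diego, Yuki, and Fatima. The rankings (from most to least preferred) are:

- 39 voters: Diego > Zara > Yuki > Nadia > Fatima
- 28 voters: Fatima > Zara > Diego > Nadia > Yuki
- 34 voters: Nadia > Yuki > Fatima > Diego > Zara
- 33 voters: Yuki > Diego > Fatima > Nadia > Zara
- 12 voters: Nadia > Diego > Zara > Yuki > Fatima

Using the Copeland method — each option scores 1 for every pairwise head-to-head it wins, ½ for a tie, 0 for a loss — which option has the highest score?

Diego

Nadia: beats Zara, Yuki, and Fatima; loses to Diego → score 3.
Zara: beats Yuki; loses to Nadia, Diego, and Fatima → score 1.
Diego: beats Nadia, Zara, Yuki, and Fatima → score 4.
Yuki: beats Fatima; loses to Nadia, Zara, and Diego → score 1.
Fatima: beats Zara; loses to Nadia, Diego, and Yuki → score 1.
Diego has the best pairwise record.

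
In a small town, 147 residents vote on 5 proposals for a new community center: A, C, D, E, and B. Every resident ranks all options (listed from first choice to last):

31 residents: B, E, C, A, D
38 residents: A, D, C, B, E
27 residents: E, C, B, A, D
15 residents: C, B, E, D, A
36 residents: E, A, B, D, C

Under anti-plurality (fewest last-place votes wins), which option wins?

Last-place votes: A 15, C 36, D 58, E 38, B 0.
B is ranked last by the fewest voters, so B wins.

B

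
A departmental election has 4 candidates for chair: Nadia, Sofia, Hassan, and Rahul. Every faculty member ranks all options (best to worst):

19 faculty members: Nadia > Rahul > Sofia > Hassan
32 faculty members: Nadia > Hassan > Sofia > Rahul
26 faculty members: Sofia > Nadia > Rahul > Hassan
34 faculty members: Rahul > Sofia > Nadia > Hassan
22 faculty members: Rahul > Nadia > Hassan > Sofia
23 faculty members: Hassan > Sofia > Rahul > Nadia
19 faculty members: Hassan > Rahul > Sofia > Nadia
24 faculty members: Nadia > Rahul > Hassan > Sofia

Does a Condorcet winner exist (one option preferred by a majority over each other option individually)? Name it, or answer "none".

none

Checking pairwise contests:
Sofia beats Nadia 102–97.
Hassan beats Sofia 120–79.
Nadia beats Hassan 157–42.
Nadia beats Rahul 101–98.
Every option loses at least one head-to-head, so there is no Condorcet winner.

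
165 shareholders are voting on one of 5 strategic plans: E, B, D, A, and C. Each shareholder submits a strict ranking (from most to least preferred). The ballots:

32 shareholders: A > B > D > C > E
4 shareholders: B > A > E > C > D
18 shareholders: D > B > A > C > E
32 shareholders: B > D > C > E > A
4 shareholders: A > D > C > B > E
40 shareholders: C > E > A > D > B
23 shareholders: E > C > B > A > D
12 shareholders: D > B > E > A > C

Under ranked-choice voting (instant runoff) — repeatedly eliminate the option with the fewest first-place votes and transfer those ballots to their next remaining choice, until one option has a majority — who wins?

B

Round 1: E 23, B 36, D 30, A 36, C 40. Eliminate E.
Round 2: B 36, D 30, A 36, C 63. Eliminate D.
Round 3: B 66, A 36, C 63. Eliminate A.
Round 4: B 98, C 67. B has a majority.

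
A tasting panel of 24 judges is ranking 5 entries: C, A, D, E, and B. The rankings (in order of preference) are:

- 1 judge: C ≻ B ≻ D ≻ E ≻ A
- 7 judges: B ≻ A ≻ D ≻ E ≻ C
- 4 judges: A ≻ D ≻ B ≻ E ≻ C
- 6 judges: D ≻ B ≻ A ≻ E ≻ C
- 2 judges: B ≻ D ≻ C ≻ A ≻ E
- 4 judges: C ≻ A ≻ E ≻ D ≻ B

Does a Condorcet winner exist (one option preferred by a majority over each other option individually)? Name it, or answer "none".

Checking pairwise contests:
A beats C 17–7.
B beats A 16–8.
A beats D 15–9.
A beats E 23–1.
D beats B 14–10.
Every option loses at least one head-to-head, so there is no Condorcet winner.

none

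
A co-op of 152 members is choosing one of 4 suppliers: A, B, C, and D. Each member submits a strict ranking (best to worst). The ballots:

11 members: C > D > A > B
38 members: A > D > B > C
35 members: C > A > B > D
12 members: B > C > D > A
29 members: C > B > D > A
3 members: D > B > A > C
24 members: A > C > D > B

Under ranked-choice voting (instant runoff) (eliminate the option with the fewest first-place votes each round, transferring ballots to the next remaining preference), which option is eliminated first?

D

Round 1: A 62, B 12, C 75, D 3. Eliminate D.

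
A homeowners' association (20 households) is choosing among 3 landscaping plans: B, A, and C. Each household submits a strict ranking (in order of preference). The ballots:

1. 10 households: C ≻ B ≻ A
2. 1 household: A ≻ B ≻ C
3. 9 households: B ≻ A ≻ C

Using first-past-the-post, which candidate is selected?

First-place votes: B 9, A 1, C 10.
C has the most first-place votes.

C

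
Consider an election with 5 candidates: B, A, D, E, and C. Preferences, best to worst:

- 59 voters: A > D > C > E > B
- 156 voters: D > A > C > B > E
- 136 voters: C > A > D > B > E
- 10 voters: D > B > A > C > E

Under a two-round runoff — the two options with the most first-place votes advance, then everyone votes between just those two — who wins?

D

Round 1 first-place votes: B 0, A 59, D 166, E 0, C 136.
D and C advance.
Runoff: D is preferred to C by 225 voters; C by 136.
D wins the runoff.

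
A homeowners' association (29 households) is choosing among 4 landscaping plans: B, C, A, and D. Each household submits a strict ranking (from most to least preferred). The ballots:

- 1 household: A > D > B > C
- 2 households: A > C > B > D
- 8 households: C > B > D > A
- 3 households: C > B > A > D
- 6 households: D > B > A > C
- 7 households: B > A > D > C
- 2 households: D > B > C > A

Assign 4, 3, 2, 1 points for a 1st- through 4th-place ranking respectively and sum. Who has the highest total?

B

B: 1·2 + 2·2 + 8·3 + 3·3 + 6·3 + 7·4 + 2·3 = 91
C: 1·1 + 2·3 + 8·4 + 3·4 + 6·1 + 7·1 + 2·2 = 68
A: 1·4 + 2·4 + 8·1 + 3·2 + 6·2 + 7·3 + 2·1 = 61
D: 1·3 + 2·1 + 8·2 + 3·1 + 6·4 + 7·2 + 2·4 = 70
B has the highest Borda score (91).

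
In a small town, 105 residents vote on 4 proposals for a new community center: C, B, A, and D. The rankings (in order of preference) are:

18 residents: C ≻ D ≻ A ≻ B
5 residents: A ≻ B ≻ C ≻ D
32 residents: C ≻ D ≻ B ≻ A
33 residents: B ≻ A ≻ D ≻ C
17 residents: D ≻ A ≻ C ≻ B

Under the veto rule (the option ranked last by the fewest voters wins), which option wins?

Last-place votes: C 33, B 35, A 32, D 5.
D is ranked last by the fewest voters, so D wins.

D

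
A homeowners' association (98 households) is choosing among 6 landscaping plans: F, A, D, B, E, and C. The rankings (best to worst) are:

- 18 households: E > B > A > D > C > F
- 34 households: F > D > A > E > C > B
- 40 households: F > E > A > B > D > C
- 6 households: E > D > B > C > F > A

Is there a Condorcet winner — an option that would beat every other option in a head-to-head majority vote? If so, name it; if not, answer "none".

F vs A: 80–18 for F.
F vs D: 74–24 for F.
F vs B: 74–24 for F.
F vs E: 74–24 for F.
F vs C: 74–24 for F.
F beats every other option head-to-head.

F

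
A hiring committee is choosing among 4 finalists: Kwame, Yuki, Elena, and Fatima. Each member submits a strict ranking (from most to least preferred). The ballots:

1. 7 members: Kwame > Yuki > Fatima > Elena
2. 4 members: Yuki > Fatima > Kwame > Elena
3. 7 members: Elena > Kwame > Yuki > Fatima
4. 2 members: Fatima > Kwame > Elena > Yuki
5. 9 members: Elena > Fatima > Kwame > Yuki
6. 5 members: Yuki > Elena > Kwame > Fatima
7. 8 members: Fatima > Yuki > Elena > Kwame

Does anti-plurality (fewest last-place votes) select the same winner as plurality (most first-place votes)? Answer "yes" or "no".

Anti-plurality — last-place votes: Kwame 8, Yuki 11, Elena 11, Fatima 12. Winner: Kwame.
Plurality — first-place votes: Kwame 7, Yuki 9, Elena 16, Fatima 10. Winner: Elena.
The two methods disagree.

no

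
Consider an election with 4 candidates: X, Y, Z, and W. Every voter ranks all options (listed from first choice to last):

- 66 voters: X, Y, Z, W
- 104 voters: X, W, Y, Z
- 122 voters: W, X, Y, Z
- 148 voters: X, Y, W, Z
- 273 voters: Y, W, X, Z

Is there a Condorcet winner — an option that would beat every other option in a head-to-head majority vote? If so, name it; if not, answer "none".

none

Checking pairwise contests:
W beats X 395–318.
X beats Y 440–273.
X beats Z 713–0.
Y beats W 487–226.
Every option loses at least one head-to-head, so there is no Condorcet winner.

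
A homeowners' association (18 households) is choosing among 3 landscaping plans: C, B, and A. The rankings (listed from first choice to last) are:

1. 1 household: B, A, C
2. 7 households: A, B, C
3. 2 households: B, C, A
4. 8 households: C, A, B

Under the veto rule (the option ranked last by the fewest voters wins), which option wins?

A

Last-place votes: C 8, B 8, A 2.
A is ranked last by the fewest voters, so A wins.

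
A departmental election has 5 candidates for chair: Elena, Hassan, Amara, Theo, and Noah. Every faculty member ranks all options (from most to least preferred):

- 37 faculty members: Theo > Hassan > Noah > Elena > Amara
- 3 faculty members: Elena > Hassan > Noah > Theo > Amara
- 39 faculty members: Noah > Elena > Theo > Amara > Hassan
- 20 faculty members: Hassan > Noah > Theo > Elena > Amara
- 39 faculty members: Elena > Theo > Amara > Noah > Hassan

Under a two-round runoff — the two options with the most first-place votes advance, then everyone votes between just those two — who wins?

Noah

Round 1 first-place votes: Elena 42, Hassan 20, Amara 0, Theo 37, Noah 39.
Elena and Noah advance.
Runoff: Elena is preferred to Noah by 42 voters; Noah by 96.
Noah wins the runoff.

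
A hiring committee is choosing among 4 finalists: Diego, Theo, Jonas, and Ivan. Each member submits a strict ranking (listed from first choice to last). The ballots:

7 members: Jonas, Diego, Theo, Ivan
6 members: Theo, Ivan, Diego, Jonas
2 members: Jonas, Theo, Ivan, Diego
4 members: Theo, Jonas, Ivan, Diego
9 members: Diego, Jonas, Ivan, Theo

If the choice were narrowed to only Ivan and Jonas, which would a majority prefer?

Voters preferring Ivan to Jonas: 6; preferring Jonas to Ivan: 22.
Jonas wins the head-to-head.

Jonas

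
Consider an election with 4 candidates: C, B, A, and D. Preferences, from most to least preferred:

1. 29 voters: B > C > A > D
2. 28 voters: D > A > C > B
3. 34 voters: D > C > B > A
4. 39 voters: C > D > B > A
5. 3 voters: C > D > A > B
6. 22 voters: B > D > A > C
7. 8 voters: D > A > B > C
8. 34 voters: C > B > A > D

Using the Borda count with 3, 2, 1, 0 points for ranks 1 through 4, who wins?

C: 29·2 + 28·1 + 34·2 + 39·3 + 3·3 + 22·0 + 8·0 + 34·3 = 382
B: 29·3 + 28·0 + 34·1 + 39·1 + 3·0 + 22·3 + 8·1 + 34·2 = 302
A: 29·1 + 28·2 + 34·0 + 39·0 + 3·1 + 22·1 + 8·2 + 34·1 = 160
D: 29·0 + 28·3 + 34·3 + 39·2 + 3·2 + 22·2 + 8·3 + 34·0 = 338
C has the highest Borda score (382).

C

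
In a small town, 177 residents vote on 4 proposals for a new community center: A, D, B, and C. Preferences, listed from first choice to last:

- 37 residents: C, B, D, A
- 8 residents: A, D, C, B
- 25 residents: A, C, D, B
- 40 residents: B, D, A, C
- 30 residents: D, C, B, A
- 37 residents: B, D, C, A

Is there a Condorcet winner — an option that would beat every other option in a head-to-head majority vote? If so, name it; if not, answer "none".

none

Checking pairwise contests:
D beats A 144–33.
B beats D 114–63.
C beats B 100–77.
D beats C 115–62.
Every option loses at least one head-to-head, so there is no Condorcet winner.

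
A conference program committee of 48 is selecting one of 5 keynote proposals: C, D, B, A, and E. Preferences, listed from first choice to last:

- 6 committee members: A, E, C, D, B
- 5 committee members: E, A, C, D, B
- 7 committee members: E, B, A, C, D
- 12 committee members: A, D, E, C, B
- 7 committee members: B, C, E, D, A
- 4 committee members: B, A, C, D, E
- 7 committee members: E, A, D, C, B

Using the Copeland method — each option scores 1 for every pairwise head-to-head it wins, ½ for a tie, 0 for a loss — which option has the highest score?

C: beats D and B; loses to A and E → score 2.
D: beats B; loses to C, A, and E → score 1.
B: loses to C, D, A, and E → score 0.
A: beats C, D, and B; loses to E → score 3.
E: beats C, D, B, and A → score 4.
E has the best pairwise record.

E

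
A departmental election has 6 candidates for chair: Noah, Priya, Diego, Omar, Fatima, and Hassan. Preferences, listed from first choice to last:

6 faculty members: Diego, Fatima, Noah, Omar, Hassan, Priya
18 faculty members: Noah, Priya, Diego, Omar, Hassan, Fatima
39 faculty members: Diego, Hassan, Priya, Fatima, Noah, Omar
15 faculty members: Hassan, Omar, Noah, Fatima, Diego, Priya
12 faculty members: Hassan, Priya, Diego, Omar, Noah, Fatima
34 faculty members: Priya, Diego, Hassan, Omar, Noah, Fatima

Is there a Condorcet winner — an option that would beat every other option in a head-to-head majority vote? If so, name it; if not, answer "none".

none

Checking pairwise contests:
Priya beats Noah 85–39.
Hassan beats Priya 72–52.
Priya beats Diego 64–60.
Noah beats Omar 63–61.
Noah beats Fatima 79–45.
Diego beats Hassan 97–27.
Every option loses at least one head-to-head, so there is no Condorcet winner.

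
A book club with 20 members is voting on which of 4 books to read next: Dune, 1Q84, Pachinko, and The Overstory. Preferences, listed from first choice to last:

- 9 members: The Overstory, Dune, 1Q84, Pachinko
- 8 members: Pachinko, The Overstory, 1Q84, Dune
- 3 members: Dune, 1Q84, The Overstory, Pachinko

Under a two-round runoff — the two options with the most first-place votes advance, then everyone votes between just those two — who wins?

The Overstory

Round 1 first-place votes: Dune 3, 1Q84 0, Pachinko 8, The Overstory 9.
The Overstory and Pachinko advance.
Runoff: The Overstory is preferred to Pachinko by 12 voters; Pachinko by 8.
The Overstory wins the runoff.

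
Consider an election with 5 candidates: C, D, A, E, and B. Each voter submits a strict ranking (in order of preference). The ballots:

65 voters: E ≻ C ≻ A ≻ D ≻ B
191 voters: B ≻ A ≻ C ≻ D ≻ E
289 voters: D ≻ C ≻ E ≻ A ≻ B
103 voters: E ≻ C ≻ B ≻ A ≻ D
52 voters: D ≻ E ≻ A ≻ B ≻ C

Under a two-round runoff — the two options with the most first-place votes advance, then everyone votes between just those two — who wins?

D

Round 1 first-place votes: C 0, D 341, A 0, E 168, B 191.
D and B advance.
Runoff: D is preferred to B by 406 voters; B by 294.
D wins the runoff.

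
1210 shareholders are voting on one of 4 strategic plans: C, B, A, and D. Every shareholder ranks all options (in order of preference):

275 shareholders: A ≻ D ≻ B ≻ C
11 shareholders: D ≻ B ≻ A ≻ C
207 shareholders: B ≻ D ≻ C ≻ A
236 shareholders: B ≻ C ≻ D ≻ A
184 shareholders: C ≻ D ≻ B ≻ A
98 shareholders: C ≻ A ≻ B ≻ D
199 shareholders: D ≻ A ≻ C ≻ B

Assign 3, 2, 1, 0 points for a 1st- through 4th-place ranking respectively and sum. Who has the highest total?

D

C: 275·0 + 11·0 + 207·1 + 236·2 + 184·3 + 98·3 + 199·1 = 1724
B: 275·1 + 11·2 + 207·3 + 236·3 + 184·1 + 98·1 + 199·0 = 1908
A: 275·3 + 11·1 + 207·0 + 236·0 + 184·0 + 98·2 + 199·2 = 1430
D: 275·2 + 11·3 + 207·2 + 236·1 + 184·2 + 98·0 + 199·3 = 2198
D has the highest Borda score (2198).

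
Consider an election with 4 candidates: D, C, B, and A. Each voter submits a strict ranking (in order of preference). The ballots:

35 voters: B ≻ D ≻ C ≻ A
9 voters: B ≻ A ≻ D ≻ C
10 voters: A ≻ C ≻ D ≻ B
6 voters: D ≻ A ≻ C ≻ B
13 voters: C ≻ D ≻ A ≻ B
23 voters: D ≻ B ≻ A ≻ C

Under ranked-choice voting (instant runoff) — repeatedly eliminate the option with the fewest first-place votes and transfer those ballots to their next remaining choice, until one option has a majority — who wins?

Round 1: D 29, C 13, B 44, A 10. Eliminate A.
Round 2: D 29, C 23, B 44. Eliminate C.
Round 3: D 52, B 44. D has a majority.

D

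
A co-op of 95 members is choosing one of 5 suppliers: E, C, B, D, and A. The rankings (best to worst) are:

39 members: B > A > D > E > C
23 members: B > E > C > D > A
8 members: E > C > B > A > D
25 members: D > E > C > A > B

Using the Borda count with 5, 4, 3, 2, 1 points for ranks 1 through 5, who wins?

B

E: 39·2 + 23·4 + 8·5 + 25·4 = 310
C: 39·1 + 23·3 + 8·4 + 25·3 = 215
B: 39·5 + 23·5 + 8·3 + 25·1 = 359
D: 39·3 + 23·2 + 8·1 + 25·5 = 296
A: 39·4 + 23·1 + 8·2 + 25·2 = 245
B has the highest Borda score (359).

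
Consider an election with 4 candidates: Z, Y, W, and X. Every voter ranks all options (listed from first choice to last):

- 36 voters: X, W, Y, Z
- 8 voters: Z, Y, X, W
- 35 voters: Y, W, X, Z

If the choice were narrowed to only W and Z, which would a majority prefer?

Voters preferring W to Z: 71; preferring Z to W: 8.
W wins the head-to-head.

W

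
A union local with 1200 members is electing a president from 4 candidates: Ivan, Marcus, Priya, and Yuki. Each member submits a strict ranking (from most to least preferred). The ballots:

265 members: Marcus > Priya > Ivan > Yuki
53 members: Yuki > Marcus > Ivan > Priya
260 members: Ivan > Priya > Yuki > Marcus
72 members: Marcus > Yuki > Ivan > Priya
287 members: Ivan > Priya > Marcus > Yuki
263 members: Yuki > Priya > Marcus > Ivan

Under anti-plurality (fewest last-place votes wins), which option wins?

Priya

Last-place votes: Ivan 263, Marcus 260, Priya 125, Yuki 552.
Priya is ranked last by the fewest voters, so Priya wins.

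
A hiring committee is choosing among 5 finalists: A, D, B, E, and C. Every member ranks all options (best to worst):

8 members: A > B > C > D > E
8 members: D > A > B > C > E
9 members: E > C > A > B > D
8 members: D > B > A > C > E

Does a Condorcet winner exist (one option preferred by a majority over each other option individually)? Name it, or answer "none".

A vs D: 17–16 for A.
A vs B: 25–8 for A.
A vs E: 24–9 for A.
A vs C: 24–9 for A.
A beats every other option head-to-head.

A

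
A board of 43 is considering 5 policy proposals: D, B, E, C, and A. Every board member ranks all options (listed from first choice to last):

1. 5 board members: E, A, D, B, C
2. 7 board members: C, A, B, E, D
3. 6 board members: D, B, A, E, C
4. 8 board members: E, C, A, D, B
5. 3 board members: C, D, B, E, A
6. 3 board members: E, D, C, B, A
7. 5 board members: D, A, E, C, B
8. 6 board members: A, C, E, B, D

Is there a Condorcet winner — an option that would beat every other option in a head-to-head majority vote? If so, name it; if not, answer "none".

A vs D: 26–17 for A.
A vs B: 31–12 for A.
A vs E: 24–19 for A.
A vs C: 22–21 for A.
A beats every other option head-to-head.

A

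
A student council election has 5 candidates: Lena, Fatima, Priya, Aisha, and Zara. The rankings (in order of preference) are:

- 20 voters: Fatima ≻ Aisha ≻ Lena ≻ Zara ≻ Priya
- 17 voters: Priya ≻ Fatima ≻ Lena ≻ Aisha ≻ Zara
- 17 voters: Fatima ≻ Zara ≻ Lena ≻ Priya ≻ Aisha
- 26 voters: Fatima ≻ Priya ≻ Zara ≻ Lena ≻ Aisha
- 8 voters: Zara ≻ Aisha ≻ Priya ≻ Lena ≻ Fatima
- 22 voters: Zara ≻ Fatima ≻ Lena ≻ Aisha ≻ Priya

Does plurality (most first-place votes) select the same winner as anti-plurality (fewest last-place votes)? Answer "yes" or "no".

Plurality — first-place votes: Lena 0, Fatima 63, Priya 17, Aisha 0, Zara 30. Winner: Fatima.
Anti-plurality — last-place votes: Lena 0, Fatima 8, Priya 42, Aisha 43, Zara 17. Winner: Lena.
The two methods disagree.

no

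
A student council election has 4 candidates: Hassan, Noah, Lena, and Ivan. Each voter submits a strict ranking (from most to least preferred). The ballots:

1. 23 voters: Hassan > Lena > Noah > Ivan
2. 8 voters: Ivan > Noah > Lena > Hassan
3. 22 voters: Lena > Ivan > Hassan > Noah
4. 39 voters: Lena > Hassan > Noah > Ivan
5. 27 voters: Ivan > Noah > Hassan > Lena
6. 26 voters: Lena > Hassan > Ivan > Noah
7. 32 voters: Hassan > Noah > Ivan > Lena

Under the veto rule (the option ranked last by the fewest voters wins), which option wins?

Hassan

Last-place votes: Hassan 8, Noah 48, Lena 59, Ivan 62.
Hassan is ranked last by the fewest voters, so Hassan wins.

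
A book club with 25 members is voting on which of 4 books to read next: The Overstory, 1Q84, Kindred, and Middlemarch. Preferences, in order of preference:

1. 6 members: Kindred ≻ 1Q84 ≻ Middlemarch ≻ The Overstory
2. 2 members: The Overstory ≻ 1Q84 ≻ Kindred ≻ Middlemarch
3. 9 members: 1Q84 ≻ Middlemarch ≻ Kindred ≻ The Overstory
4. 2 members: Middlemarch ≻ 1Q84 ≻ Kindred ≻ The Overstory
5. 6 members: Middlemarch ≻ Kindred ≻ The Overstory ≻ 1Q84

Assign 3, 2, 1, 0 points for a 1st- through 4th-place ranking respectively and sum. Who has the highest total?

Middlemarch

The Overstory: 6·0 + 2·3 + 9·0 + 2·0 + 6·1 = 12
1Q84: 6·2 + 2·2 + 9·3 + 2·2 + 6·0 = 47
Kindred: 6·3 + 2·1 + 9·1 + 2·1 + 6·2 = 43
Middlemarch: 6·1 + 2·0 + 9·2 + 2·3 + 6·3 = 48
Middlemarch has the highest Borda score (48).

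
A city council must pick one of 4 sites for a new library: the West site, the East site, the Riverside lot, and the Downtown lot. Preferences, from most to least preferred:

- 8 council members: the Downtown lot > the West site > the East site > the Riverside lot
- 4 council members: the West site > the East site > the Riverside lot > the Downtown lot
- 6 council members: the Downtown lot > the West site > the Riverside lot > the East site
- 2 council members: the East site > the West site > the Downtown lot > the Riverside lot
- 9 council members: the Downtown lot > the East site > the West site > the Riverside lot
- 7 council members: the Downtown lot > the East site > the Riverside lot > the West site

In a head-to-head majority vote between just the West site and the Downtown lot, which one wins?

Voters preferring the West site to the Downtown lot: 6; preferring the Downtown lot to the West site: 30.
the Downtown lot wins the head-to-head.

the Downtown lot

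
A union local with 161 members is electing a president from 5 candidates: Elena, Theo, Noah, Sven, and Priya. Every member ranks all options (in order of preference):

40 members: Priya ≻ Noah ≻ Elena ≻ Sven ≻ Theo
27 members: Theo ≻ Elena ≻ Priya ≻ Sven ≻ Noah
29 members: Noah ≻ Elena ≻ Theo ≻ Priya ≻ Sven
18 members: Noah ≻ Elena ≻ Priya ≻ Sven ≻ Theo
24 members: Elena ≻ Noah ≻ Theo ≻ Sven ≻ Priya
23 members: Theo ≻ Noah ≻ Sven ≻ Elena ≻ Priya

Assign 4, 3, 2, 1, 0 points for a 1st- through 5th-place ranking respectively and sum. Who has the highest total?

Elena: 40·2 + 27·3 + 29·3 + 18·3 + 24·4 + 23·1 = 421
Theo: 40·0 + 27·4 + 29·2 + 18·0 + 24·2 + 23·4 = 306
Noah: 40·3 + 27·0 + 29·4 + 18·4 + 24·3 + 23·3 = 449
Sven: 40·1 + 27·1 + 29·0 + 18·1 + 24·1 + 23·2 = 155
Priya: 40·4 + 27·2 + 29·1 + 18·2 + 24·0 + 23·0 = 279
Noah has the highest Borda score (449).

Noah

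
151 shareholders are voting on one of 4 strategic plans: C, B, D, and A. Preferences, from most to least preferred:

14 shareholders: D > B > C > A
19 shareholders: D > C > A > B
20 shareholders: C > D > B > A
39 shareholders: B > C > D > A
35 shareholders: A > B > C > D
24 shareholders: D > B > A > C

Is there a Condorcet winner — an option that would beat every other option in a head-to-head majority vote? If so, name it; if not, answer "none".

Checking pairwise contests:
B beats C 112–39.
D beats B 77–74.
C beats D 94–57.
C beats A 92–59.
Every option loses at least one head-to-head, so there is no Condorcet winner.

none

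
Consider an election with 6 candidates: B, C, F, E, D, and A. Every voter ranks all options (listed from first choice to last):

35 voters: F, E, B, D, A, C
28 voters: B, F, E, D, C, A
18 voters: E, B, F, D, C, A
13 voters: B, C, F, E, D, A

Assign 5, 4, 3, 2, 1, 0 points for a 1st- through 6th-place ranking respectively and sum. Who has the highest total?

B: 35·3 + 28·5 + 18·4 + 13·5 = 382
C: 35·0 + 28·1 + 18·1 + 13·4 = 98
F: 35·5 + 28·4 + 18·3 + 13·3 = 380
E: 35·4 + 28·3 + 18·5 + 13·2 = 340
D: 35·2 + 28·2 + 18·2 + 13·1 = 175
A: 35·1 + 28·0 + 18·0 + 13·0 = 35
B has the highest Borda score (382).

B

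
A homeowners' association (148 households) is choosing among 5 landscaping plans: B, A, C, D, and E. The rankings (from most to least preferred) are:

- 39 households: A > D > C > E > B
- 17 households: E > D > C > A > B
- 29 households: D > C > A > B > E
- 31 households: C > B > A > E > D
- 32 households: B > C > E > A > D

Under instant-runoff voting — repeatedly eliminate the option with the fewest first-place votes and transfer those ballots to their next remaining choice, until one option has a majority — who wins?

D

Round 1: B 32, A 39, C 31, D 29, E 17. Eliminate E.
Round 2: B 32, A 39, C 31, D 46. Eliminate C.
Round 3: B 63, A 39, D 46. Eliminate A.
Round 4: B 63, D 85. D has a majority.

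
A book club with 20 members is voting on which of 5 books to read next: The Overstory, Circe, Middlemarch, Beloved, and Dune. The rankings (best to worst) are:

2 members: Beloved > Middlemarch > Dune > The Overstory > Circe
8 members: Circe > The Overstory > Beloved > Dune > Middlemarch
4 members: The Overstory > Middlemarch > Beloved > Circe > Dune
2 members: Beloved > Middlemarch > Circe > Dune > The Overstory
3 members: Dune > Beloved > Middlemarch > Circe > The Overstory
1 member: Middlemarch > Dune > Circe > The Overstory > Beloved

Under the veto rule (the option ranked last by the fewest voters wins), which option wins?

Beloved

Last-place votes: The Overstory 5, Circe 2, Middlemarch 8, Beloved 1, Dune 4.
Beloved is ranked last by the fewest voters, so Beloved wins.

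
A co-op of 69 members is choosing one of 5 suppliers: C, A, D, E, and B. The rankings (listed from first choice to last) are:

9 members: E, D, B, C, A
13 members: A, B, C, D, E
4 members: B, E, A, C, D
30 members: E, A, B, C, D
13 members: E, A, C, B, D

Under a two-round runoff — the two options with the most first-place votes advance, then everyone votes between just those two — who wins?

E

Round 1 first-place votes: C 0, A 13, D 0, E 52, B 4.
E and A advance.
Runoff: E is preferred to A by 56 voters; A by 13.
E wins the runoff.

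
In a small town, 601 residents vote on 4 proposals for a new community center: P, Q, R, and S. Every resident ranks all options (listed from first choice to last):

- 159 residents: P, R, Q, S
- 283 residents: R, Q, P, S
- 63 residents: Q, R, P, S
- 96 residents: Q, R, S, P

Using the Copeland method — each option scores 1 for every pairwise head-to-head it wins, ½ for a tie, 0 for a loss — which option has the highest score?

P: beats S; loses to Q and R → score 1.
Q: beats P and S; loses to R → score 2.
R: beats P, Q, and S → score 3.
S: loses to P, Q, and R → score 0.
R has the best pairwise record.

R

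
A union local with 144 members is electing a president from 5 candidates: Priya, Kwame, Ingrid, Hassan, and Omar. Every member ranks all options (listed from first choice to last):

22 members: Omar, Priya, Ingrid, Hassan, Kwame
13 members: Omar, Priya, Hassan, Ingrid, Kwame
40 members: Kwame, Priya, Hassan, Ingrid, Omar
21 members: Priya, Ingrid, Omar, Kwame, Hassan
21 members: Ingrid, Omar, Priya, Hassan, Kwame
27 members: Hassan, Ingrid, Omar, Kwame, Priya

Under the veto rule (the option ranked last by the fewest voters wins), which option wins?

Last-place votes: Priya 27, Kwame 56, Ingrid 0, Hassan 21, Omar 40.
Ingrid is ranked last by the fewest voters, so Ingrid wins.

Ingrid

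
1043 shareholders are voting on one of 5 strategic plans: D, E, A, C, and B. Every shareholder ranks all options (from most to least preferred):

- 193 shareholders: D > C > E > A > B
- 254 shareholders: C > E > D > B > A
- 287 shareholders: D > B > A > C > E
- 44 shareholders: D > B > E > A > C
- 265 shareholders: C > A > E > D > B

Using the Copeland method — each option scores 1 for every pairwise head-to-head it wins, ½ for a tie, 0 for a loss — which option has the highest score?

D

D: beats E, A, C, and B → score 4.
E: beats B; loses to D, A, and C → score 1.
A: beats E; loses to D, C, and B → score 1.
C: beats E, A, and B; loses to D → score 3.
B: beats A; loses to D, E, and C → score 1.
D has the best pairwise record.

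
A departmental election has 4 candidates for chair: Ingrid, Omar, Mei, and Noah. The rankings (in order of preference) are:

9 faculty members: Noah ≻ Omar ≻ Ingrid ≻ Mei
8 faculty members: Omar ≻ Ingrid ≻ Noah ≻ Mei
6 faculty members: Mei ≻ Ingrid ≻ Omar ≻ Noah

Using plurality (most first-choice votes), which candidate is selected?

Noah

First-place votes: Ingrid 0, Omar 8, Mei 6, Noah 9.
Noah has the most first-place votes.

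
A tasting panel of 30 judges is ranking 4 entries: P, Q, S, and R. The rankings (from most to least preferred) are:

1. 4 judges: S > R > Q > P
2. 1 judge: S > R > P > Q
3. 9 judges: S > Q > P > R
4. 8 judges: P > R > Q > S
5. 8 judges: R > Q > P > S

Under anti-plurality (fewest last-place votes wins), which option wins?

Last-place votes: P 4, Q 1, S 16, R 9.
Q is ranked last by the fewest voters, so Q wins.

Q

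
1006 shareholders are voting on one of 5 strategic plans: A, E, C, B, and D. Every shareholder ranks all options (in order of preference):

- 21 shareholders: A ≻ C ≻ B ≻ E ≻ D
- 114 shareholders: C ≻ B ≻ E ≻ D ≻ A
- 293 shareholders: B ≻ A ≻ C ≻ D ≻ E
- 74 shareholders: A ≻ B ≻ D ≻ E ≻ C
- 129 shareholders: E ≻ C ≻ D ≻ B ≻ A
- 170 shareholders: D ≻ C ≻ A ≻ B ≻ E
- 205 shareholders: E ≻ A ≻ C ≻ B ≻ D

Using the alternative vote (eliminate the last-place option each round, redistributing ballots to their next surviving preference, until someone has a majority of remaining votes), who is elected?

B

Round 1: A 95, E 334, C 114, B 293, D 170. Eliminate A.
Round 2: E 334, C 135, B 367, D 170. Eliminate C.
Round 3: E 334, B 502, D 170. Eliminate D.
Round 4: E 334, B 672. B has a majority.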